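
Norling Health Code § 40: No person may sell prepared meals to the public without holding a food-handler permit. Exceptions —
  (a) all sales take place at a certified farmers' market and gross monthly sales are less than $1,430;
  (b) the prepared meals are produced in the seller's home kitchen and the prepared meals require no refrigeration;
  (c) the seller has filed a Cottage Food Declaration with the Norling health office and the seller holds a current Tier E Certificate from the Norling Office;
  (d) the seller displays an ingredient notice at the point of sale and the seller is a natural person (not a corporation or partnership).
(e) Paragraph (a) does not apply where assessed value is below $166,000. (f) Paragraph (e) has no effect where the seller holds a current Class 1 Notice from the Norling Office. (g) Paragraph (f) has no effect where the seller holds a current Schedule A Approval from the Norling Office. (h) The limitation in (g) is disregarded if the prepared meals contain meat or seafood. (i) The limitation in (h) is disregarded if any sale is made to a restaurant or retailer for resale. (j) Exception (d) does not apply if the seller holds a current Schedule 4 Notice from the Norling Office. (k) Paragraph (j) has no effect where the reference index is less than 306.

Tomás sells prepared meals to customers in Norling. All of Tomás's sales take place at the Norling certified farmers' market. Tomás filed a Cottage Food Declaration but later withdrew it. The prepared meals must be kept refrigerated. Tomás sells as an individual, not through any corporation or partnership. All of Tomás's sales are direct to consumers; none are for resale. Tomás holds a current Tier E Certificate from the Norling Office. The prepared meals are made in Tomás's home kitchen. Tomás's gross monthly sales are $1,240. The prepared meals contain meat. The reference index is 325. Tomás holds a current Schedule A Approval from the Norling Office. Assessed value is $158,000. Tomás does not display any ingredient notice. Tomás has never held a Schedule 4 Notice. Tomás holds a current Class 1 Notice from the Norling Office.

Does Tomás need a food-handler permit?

Exception (a) is satisfied on its face — all sales are at a certified farmers' market; gross monthly sales are $1,240, less than the $1,430 limit. Considering the limiting provisions: (e) operates (assessed value is $158,000, below the $166,000 limit), but is overridden by (f): (f) is engaged — a current Class 1 Notice is held. (g) would limit (f) — a current Schedule A Approval is held — but (h) sets (g) aside: (h) applies — the prepared meals contain meat. (i), which would lift (h), is not engaged — no sales are for resale. So (a) applies.
Exception (b) requires that the prepared meals require no refrigeration; but the prepared meals require refrigeration, so (b) is unavailable.
Exception (c) fails — the Cottage Food Declaration was withdrawn.
Exception (d) requires that the seller displays an ingredient notice at the point of sale; but no ingredient notice is displayed, so (d) is unavailable.

No — exception (a) applies; Tomás is not required to hold a food-handler permit.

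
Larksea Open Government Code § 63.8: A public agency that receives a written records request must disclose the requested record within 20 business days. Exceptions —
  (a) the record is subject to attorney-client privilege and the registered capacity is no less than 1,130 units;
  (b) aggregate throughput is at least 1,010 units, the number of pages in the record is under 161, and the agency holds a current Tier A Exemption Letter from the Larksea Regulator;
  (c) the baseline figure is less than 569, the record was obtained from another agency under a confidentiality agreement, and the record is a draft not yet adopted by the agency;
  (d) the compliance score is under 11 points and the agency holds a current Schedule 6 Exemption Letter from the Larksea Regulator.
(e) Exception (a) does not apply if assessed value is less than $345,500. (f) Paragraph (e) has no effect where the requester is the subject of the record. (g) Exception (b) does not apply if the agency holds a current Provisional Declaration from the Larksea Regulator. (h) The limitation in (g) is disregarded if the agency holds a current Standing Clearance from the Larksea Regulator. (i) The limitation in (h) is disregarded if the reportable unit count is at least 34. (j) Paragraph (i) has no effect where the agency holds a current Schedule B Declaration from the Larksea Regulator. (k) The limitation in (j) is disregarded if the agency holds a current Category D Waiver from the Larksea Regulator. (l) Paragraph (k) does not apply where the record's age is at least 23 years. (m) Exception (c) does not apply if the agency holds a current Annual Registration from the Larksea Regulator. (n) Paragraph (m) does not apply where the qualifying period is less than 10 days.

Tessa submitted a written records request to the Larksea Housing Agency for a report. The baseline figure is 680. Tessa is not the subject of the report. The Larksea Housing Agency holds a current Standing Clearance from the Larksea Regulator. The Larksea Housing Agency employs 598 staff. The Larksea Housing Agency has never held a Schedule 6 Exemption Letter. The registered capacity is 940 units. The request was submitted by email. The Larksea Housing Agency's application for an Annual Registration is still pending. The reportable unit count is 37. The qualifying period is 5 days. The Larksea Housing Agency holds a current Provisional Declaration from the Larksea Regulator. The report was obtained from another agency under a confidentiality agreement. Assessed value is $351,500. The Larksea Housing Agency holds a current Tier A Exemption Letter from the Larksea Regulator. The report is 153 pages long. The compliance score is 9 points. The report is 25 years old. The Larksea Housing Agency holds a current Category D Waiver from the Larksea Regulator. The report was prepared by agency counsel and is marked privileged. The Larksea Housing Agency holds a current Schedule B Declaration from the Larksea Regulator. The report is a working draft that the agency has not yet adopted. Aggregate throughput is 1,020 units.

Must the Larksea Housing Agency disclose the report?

No — exception (b) applies; the Larksea Housing Agency is not required to disclose the report.

Exception (a) fails — the registered capacity is 940 units, short of 1,130 units.
Exception (b)'s conditions are all satisfied: aggregate throughput is 1,020 units, meeting the 1,010 units threshold; the number of pages in the record is 153, under the 161 limit; a current Tier A Exemption Letter is held. Under paragraphs (g)–(l): (g) operates (a current Provisional Declaration is held), but is displaced by (h): (h) is engaged — a current Standing Clearance is held. (i) would limit (h) — the reportable unit count is 37, meeting the 34 threshold — but (j) sets (i) aside: (j) operates against (i): a current Schedule B Declaration is held. (k) applies (a current Category D Waiver is held), but is overridden by (l): (l) operates against (k): the record's age is 25 years, meeting the 23 years threshold. Exception (b) stands.
Exception (c) requires that the baseline figure is less than 569; but the baseline figure is 680, not less than 569, so (c) is unavailable.
Exception (d) fails — no current Schedule 6 Exemption Letter is held.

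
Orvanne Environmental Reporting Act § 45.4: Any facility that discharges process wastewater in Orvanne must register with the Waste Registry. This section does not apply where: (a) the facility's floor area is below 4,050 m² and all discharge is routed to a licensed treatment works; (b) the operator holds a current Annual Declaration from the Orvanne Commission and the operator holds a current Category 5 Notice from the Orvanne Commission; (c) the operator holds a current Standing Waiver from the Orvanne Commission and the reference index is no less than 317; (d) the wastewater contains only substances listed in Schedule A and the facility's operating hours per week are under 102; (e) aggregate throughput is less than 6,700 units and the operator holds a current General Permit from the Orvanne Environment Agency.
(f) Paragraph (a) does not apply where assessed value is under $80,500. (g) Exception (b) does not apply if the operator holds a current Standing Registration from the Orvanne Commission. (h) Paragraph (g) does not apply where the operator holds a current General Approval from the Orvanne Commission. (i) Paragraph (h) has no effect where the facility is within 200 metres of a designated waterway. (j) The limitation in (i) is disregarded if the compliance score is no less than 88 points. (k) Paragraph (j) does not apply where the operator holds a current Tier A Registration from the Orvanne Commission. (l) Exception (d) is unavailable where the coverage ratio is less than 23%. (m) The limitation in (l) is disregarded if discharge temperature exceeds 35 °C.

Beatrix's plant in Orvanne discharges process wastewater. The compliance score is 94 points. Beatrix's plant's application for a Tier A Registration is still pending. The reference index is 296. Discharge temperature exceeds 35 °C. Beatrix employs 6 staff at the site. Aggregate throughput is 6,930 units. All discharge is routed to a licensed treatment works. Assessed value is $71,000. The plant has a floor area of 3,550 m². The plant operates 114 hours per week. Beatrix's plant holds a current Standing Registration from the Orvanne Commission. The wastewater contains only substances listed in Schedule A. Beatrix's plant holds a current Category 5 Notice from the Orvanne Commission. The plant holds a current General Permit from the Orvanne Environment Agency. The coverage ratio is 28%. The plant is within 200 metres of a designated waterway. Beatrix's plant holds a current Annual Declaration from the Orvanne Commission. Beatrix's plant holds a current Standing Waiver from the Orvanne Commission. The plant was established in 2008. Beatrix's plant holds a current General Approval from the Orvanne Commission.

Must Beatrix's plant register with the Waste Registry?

All of (a)'s requirements are met (the facility's floor area is 3,550 m², below the 4,050 m² limit; discharge is routed to a licensed treatment works). Turning to paragraph (f): (f) operates against (a): assessed value is $71,000, under the $80,500 limit. (a) is therefore removed.
All of (b)'s requirements are met (a current Annual Declaration is held; a current Category 5 Notice is held). Applying paragraphs (g)–(k): (g) would limit (b) — a current Standing Registration is held — but (h) sets (g) aside: (h) operates against (g): a current General Approval is held. (i) would limit (h) — the plant is within 200 m of a designated waterway — but (j) sets (i) aside: (j) operates against (i): the compliance score is 94 points, meeting the 88 points threshold. (k), which would lift (j), does not operate here — no current Tier A Registration is held. Exception (b) stands.
Exception (c) fails — the reference index is 296, short of 317.
Exception (d) does not apply: the facility's operating hours per week are 114, not under 102.
Exception (e) fails — aggregate throughput is 6,930 units, not less than 6,700 units.

No — exception (b) applies; Beatrix's plant is not required to register with the Waste Registry.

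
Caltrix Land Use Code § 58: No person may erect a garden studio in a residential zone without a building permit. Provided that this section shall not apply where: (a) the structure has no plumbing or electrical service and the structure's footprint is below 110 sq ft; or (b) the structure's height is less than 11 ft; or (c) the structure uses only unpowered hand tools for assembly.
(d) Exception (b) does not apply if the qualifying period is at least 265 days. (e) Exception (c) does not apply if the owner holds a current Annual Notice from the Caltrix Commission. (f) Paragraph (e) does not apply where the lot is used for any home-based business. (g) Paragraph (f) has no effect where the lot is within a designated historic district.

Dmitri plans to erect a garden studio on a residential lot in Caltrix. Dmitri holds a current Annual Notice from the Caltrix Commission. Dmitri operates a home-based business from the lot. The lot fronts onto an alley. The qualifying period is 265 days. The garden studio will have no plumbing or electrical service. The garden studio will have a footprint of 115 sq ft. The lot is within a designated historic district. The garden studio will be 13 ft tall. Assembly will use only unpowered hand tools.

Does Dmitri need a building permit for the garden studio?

Yes — Dmitri must obtain a building permit.

Exception (a) requires that the structure's footprint is below 110 sq ft; but the structure's footprint is 115 sq ft, not below 110 sq ft, so (a) is unavailable.
Exception (b) requires that the structure's height is less than 11 ft; but the structure's height is 13 ft, not less than 11 ft, so (b) is unavailable.
Exception (c) is satisfied on its face — assembly uses only hand tools. But: (e) is triggered — a current Annual Notice is held. (f) would limit (e) — a home-based business operates on the lot — but (g) sets (f) aside: (g) is engaged — the lot is in a historic district. So (c) is unavailable.
No exception displaces § 58.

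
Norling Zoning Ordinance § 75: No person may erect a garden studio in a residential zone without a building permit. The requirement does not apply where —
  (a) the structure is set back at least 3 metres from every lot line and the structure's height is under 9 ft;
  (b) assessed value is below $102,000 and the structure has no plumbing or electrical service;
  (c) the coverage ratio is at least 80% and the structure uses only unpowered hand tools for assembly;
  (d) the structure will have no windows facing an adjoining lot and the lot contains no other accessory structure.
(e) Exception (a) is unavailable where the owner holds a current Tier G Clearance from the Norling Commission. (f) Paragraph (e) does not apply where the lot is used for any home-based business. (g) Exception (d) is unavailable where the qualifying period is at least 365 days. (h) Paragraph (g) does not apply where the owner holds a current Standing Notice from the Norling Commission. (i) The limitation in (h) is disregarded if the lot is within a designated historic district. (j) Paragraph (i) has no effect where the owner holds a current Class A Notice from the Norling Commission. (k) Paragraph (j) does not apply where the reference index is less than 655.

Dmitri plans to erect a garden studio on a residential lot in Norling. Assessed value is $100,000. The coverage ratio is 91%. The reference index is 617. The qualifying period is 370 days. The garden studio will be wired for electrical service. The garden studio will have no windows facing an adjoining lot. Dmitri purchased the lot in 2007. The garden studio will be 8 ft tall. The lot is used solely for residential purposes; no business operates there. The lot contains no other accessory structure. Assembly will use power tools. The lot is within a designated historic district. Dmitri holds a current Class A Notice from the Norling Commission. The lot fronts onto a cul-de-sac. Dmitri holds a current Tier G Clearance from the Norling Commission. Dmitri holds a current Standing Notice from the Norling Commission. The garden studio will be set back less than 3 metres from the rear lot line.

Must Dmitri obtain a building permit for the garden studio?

Yes — Dmitri must obtain a building permit.

Exception (a) requires that the structure is set back at least 3 metres from every lot line; but the rear setback is under 3 m, so (a) is unavailable.
Exception (b) requires that the structure has no plumbing or electrical service; but electrical service is planned, so (b) is unavailable.
Exception (c) requires that the structure uses only unpowered hand tools for assembly; but assembly uses power tools, so (c) is unavailable.
Exception (d): no windows face an adjoining lot; the lot has no other accessory structure — every condition holds. But applying paragraphs (g)–(k): (g) operates against (d): the qualifying period is 370 days, meeting the 365 days threshold. (h) would limit (g) — a current Standing Notice is held — but (i) sets (h) aside: (i) operates against (h): the lot is in a historic district. (j) would limit (i) — a current Class A Notice is held — but (k) sets (j) aside: (k) operates — the reference index is 617, less than the 655 limit. Exception (d) does not apply.
None of the exceptions is available; § 75 applies in full.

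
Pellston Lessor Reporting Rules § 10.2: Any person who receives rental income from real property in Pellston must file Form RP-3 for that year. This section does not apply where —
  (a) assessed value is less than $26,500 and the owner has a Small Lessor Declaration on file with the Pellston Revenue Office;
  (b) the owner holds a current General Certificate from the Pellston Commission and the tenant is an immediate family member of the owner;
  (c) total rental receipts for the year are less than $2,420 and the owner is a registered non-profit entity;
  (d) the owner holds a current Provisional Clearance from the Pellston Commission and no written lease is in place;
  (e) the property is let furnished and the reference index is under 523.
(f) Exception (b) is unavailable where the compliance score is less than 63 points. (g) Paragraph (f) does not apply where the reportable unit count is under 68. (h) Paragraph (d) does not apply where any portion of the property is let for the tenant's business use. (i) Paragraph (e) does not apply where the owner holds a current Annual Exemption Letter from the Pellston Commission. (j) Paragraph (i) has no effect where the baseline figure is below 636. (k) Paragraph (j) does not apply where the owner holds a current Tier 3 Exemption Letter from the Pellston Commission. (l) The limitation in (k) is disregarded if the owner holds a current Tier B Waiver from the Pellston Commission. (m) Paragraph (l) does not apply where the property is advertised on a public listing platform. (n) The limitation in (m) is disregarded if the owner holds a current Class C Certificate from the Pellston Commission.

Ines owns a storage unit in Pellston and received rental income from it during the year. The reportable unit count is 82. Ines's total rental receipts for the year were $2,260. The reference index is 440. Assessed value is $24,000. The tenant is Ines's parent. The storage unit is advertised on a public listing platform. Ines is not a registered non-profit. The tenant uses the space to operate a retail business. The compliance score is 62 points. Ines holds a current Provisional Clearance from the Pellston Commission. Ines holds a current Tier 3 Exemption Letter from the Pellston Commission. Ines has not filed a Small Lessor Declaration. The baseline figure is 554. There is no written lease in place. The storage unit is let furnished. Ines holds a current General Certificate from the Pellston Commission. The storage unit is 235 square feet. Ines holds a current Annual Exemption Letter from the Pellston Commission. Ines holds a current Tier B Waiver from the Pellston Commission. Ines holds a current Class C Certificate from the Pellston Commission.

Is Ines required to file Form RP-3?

No — exception (e) applies; Ines is not required to file Form RP-3.

Exception (a) fails — no Small Lessor Declaration is on file.
All of (b)'s requirements are met (a current General Certificate is held; the tenant is an immediate family member). Turning to paragraphs (f)–(g): (f) is triggered — the compliance score is 62 points, less than the 63 points limit. (g), which would lift (f), does not operate here — the reportable unit count is 82, not under 68. So (b) is unavailable.
Exception (c) does not apply: Ines is not a registered non-profit.
Exception (d) is satisfied on its face — a current Provisional Clearance is held; there is no written lease. Turning to paragraph (h): (h) operates — the space is let for business use. (d) is therefore removed.
Exception (e): the property is let furnished; the reference index is 440, under the 523 limit — every condition holds. Considering the limiting provisions: (i) is triggered (a current Annual Exemption Letter is held), but is overridden by (j): (j) is triggered — the baseline figure is 554, below the 636 limit. (k) would limit (j) — a current Tier 3 Exemption Letter is held — but (l) sets (k) aside: (l) operates — a current Tier B Waiver is held. (m) would limit (l) — the property is publicly advertised — but (n) sets (m) aside: (n) operates against (m): a current Class C Certificate is held. (e) remains available.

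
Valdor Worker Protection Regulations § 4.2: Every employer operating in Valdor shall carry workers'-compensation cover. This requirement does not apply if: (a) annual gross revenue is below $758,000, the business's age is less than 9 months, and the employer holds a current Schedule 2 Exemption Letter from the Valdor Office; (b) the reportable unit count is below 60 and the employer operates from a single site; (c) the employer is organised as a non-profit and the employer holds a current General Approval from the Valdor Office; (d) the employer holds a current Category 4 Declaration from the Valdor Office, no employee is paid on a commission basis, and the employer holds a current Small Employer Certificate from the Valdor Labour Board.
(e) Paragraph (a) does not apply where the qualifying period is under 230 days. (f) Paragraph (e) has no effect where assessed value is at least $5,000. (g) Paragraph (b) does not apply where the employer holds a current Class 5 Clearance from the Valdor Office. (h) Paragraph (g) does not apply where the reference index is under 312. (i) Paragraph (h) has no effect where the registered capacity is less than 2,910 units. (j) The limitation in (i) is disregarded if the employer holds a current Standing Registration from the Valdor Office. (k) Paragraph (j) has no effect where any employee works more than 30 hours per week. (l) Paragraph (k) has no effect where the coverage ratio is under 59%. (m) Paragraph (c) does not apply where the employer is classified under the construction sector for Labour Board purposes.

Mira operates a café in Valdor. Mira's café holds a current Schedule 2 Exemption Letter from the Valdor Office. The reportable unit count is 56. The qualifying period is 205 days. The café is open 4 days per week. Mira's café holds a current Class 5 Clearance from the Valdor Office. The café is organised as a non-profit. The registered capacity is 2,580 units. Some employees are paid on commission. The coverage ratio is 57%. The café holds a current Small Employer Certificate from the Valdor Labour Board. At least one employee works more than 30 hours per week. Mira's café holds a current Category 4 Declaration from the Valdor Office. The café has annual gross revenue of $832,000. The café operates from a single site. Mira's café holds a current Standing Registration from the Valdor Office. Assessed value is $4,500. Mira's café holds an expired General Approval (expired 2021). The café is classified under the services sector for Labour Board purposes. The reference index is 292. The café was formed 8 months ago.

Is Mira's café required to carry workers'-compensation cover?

No — exception (b) applies; Mira's café is not required to carry workers'-compensation cover.

Exception (a) fails — annual gross revenue is $832,000, not below $758,000.
Exception (b): the reportable unit count is 56, below the 60 limit; the employer operates from a single site — every condition holds. Under paragraphs (g)–(l): (g) is engaged (a current Class 5 Clearance is held), but is displaced by (h): (h) operates against (g): the reference index is 292, under the 312 limit. (i) is triggered (the registered capacity is 2,580 units, less than the 2,910 units limit), but is displaced by (j): (j) is triggered — a current Standing Registration is held. (k) would limit (j) — at least one employee exceeds 30 hours/week — but (l) sets (k) aside: (l) applies — the coverage ratio is 57%, under the 59% limit. (b) remains available.
Exception (c) does not apply: there is no General Approval in force.
Exception (d) fails — some employees are paid on commission.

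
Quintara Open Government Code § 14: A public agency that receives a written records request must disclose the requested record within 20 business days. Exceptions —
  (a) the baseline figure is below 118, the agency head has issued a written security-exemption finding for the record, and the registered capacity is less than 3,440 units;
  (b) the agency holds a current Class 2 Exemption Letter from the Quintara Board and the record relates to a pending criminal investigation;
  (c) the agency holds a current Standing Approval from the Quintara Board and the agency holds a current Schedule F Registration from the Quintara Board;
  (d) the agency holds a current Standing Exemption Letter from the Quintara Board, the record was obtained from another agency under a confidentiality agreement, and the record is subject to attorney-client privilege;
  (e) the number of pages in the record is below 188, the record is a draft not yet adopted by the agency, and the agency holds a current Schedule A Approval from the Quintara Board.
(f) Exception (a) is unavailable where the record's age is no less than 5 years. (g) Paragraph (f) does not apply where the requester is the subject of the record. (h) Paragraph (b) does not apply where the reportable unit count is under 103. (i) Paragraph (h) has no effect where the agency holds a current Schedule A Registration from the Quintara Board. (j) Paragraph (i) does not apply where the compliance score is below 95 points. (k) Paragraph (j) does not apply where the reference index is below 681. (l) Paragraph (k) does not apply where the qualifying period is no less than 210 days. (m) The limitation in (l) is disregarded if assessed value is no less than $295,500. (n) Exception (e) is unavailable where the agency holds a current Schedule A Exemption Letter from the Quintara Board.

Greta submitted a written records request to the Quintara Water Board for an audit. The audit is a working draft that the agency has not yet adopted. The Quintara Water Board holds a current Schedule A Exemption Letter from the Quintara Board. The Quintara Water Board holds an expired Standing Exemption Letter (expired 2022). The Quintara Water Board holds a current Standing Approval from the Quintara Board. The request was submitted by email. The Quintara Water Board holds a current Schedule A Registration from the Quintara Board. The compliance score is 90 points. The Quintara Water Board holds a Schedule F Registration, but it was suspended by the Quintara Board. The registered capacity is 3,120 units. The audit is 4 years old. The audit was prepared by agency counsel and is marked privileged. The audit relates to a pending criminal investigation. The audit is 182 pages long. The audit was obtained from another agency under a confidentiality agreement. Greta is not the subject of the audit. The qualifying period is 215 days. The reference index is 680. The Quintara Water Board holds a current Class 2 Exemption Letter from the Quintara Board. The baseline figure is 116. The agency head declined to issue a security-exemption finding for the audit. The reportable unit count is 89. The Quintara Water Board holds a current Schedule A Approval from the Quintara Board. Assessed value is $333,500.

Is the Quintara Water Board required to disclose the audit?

No — exception (b) applies; the Quintara Water Board is not required to disclose the audit.

Exception (a) requires that the agency head has issued a written security-exemption finding for the record; but the agency head declined to issue a security-exemption finding, so (a) is unavailable.
Exception (b)'s conditions are all satisfied: a current Class 2 Exemption Letter is held; the audit relates to a pending investigation. Applying paragraphs (h)–(m): (h) would limit (b) — the reportable unit count is 89, under the 103 limit — but (i) sets (h) aside: (i) operates against (h): a current Schedule A Registration is held. (j) is triggered (the compliance score is 90 points, below the 95 points limit), but is set aside by (k): (k) applies — the reference index is 680, below the 681 limit. (l) would limit (k) — the qualifying period is 215 days, meeting the 210 days threshold — but (m) sets (l) aside: (m) operates against (l): assessed value is $333,500, meeting the $295,500 threshold. So (b) applies.
Exception (c) fails — there is no Schedule F Registration in force.
Exception (d) requires that the agency holds a current Standing Exemption Letter from the Quintara Board; but no current Standing Exemption Letter is held, so (d) is unavailable.
Exception (e)'s conditions are all satisfied: the number of pages in the record is 182, below the 188 limit; the audit is an unadopted draft; a current Schedule A Approval is held. But: (n) operates against (e): a current Schedule A Exemption Letter is held. Exception (e) does not apply.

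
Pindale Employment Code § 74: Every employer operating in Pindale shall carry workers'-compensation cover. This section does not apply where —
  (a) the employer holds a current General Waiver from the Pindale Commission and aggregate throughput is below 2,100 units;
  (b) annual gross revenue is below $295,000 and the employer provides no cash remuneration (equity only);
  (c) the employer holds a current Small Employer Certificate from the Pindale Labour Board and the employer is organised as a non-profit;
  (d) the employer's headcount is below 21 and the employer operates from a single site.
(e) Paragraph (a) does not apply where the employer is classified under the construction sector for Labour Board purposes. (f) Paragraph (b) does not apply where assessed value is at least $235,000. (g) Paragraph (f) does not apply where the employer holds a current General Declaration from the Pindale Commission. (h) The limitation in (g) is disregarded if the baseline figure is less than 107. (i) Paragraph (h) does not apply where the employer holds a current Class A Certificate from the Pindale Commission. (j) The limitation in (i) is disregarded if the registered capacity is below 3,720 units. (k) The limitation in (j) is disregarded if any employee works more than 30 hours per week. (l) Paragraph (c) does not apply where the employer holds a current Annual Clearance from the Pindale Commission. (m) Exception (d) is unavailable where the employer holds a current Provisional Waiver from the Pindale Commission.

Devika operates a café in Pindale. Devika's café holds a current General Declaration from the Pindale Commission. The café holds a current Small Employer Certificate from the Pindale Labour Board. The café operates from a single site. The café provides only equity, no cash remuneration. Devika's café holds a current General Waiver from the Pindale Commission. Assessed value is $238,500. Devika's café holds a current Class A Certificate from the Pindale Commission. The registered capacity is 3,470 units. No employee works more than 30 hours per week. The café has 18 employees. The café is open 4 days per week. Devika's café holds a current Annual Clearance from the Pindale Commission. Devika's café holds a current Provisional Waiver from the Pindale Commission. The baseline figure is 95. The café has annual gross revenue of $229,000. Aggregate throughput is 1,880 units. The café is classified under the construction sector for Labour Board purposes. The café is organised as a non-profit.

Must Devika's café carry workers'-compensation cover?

Yes — Devika's café must carry workers'-compensation cover.

Exception (a)'s conditions are all satisfied: a current General Waiver is held; aggregate throughput is 1,880 units, below the 2,100 units limit. But applying paragraph (e): (e) is engaged — the café is classified under the construction sector. So (a) is unavailable.
Exception (b) is satisfied on its face — annual gross revenue is $229,000, below the $295,000 limit; remuneration is equity-only. But applying paragraphs (f)–(k): (f) operates — assessed value is $238,500, meeting the $235,000 threshold. (g) would limit (f) — a current General Declaration is held — but (h) sets (g) aside: (h) applies — the baseline figure is 95, less than the 107 limit. (i) is engaged (a current Class A Certificate is held), but is overridden by (j): (j) operates against (i): the registered capacity is 3,470 units, below the 3,720 units limit. (k) does not operate here (no employee exceeds 30 hours/week), so (j) stands. (b) is therefore removed.
Exception (c) is satisfied on its face — a current Small Employer Certificate is held; the employer is a non-profit. But: (l) operates against (c): a current Annual Clearance is held. (c) is therefore removed.
Exception (d) is satisfied on its face — the employer's headcount is 18, below the 21 limit; the employer operates from a single site. But: (m) is triggered — a current Provisional Waiver is held. (d) is therefore removed.
None of the exceptions is available; § 74 applies in full.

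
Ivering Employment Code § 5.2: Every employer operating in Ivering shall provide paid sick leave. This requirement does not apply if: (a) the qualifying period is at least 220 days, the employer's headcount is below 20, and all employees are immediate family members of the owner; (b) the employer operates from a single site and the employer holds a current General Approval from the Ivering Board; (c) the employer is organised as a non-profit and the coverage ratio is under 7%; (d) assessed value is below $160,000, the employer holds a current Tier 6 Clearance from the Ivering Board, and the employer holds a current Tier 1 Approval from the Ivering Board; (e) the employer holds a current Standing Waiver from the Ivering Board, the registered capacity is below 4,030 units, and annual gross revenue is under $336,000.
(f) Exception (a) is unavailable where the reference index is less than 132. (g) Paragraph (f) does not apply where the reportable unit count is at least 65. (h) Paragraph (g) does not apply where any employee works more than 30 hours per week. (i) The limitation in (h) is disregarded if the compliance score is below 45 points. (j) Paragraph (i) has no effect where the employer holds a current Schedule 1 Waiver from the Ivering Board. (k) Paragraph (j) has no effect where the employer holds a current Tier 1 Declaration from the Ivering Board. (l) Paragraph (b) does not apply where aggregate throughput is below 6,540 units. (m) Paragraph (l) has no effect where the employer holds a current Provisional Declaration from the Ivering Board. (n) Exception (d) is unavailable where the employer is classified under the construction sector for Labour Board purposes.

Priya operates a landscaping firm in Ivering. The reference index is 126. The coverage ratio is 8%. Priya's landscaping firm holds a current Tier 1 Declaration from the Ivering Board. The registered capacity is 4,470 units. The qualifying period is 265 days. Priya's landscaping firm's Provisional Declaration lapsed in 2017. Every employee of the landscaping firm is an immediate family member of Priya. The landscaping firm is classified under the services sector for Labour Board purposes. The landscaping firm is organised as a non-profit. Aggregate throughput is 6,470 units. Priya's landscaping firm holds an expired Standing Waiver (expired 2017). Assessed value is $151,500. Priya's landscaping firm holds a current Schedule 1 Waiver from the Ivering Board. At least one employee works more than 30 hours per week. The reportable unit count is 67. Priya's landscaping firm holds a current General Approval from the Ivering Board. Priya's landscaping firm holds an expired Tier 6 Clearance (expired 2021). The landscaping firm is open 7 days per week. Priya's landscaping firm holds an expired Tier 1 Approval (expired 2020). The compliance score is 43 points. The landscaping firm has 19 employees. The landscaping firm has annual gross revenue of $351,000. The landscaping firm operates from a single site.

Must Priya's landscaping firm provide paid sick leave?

Exception (a): the qualifying period is 265 days, meeting the 220 days threshold; the employer's headcount is 19, below the 20 limit; every employee is an immediate family member — every condition holds. Under paragraphs (f)–(k): (f) is engaged (the reference index is 126, less than the 132 limit), but yields to (g): (g) is engaged — the reportable unit count is 67, meeting the 65 threshold. (h) would limit (g) — at least one employee exceeds 30 hours/week — but (i) sets (h) aside: (i) operates against (h): the compliance score is 43 points, below the 45 points limit. (j) would limit (i) — a current Schedule 1 Waiver is held — but (k) sets (j) aside: (k) is triggered — a current Tier 1 Declaration is held. (a) remains available.
Exception (b) is satisfied on its face — the employer operates from a single site; a current General Approval is held. But: (l) is triggered — aggregate throughput is 6,470 units, below the 6,540 units limit. (m), which would lift (l), is not triggered — no current Provisional Declaration is held. So (b) is unavailable.
Exception (c) does not apply: the coverage ratio is 8%, not under 7%.
Exception (d) fails — there is no Tier 6 Clearance in force.
Exception (e) does not apply: no current Standing Waiver is held.

No — exception (a) applies; Priya's landscaping firm is not required to provide paid sick leave.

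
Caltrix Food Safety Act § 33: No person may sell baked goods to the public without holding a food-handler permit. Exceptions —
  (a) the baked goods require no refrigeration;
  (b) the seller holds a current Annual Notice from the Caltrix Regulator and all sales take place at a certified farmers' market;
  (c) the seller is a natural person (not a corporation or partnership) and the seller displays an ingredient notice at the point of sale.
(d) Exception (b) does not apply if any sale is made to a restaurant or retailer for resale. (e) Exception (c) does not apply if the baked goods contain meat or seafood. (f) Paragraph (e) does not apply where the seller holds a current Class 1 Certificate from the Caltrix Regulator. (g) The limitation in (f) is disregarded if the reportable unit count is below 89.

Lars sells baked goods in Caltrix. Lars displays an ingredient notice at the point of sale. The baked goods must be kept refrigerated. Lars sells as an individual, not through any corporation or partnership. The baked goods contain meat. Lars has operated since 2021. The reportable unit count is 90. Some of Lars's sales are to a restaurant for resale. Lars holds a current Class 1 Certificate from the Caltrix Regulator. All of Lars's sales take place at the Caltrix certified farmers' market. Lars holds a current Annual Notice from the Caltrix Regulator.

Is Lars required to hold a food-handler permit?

No — exception (c) applies; Lars is not required to hold a food-handler permit.

Exception (a) requires that the baked goods require no refrigeration; but the baked goods require refrigeration, so (a) is unavailable.
Exception (b) is satisfied on its face — a current Annual Notice is held; all sales are at a certified farmers' market. However, paragraph (d) must be considered: (d) is engaged — some sales are to a restaurant for resale. Exception (b) does not apply.
All of (c)'s requirements are met (the seller is a natural person; an ingredient notice is displayed). Applying paragraphs (e)–(g): (e) operates (the baked goods contain meat), but is set aside by (f): (f) operates against (e): a current Class 1 Certificate is held. (g), which would lift (f), is not triggered — the reportable unit count is 90, not below 89. So (c) applies.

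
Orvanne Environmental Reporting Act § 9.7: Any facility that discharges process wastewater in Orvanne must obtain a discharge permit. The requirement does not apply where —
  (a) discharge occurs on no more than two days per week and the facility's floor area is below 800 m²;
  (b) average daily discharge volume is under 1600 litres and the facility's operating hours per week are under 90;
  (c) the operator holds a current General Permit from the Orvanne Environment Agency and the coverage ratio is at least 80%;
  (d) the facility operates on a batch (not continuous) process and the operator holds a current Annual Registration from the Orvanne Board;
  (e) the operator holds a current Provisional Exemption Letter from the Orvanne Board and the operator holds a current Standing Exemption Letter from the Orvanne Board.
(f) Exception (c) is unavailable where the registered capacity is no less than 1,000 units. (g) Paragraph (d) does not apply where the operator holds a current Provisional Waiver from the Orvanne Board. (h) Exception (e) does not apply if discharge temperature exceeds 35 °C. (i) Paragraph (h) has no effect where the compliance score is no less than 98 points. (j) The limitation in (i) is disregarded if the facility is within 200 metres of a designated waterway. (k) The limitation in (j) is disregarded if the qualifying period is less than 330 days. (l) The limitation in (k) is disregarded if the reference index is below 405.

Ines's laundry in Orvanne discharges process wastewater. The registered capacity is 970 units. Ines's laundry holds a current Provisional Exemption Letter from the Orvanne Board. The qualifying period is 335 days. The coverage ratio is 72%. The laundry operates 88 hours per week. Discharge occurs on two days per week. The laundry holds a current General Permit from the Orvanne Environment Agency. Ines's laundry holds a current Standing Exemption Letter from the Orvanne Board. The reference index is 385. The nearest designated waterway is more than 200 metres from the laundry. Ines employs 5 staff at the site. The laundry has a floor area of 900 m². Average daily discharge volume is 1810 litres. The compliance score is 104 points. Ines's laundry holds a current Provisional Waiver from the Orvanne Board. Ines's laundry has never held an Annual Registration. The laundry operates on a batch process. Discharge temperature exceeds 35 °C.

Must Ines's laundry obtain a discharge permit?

Exception (a) fails — the facility's floor area is 900 m², not below 800 m².
Exception (b) requires that average daily discharge volume is under 1600 litres; but average daily discharge volume is 1810 litres, not under 1600 litres, so (b) is unavailable.
Exception (c) does not apply: the coverage ratio is 72%, short of 80%.
Exception (d) does not apply: no current Annual Registration is held.
Exception (e): a current Provisional Exemption Letter is held; a current Standing Exemption Letter is held — every condition holds. Under paragraphs (h)–(l): (h) applies (discharge temperature exceeds 35 °C), but yields to (i): (i) operates against (h): the compliance score is 104 points, meeting the 98 points threshold. (j), which would lift (i), does not operate here — the laundry is more than 200 m from any designated waterway. (e) remains available.

No — exception (e) applies; Ines's laundry is not required to obtain a discharge permit.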